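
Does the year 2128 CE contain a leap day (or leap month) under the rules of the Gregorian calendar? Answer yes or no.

yes

2128 is divisible by 4 and not by 100, so it is a leap year.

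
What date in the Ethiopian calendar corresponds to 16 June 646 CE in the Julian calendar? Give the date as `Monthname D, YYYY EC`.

Sene 22, 638 EC

Both dates share Julian Day Number 1957176; in the Ethiopian calendar that is 22 Sene 638 EC.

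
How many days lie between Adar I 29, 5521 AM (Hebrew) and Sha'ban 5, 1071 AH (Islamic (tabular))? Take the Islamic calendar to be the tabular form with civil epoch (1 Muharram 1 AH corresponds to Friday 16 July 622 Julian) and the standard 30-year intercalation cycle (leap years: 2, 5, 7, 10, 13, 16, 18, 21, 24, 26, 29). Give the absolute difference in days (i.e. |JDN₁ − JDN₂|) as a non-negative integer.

36493

JDN of the first date = 2364316.
JDN of the second date = 2327823.
|2327823 − 2364316| = 36493.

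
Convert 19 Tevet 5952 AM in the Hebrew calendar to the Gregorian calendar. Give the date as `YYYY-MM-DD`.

2192-01-05

Julian Day Number of the source date = 2521676.
Converting JDN 2521676 to the Gregorian calendar gives 5 January 2192 CE.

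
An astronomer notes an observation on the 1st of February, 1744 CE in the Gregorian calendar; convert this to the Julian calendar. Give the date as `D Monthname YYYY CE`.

21 January 1744 CE

At this point the Julian calendar is 11 days behind the Gregorian.
1 February 1744 Gregorian − 11 days → 21 January 1744 Julian.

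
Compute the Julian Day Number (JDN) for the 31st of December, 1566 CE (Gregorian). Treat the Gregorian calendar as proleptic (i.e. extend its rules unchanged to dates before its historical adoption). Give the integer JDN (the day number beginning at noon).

2293394

JDN 2400001 is 17 November 1858 CE (Gregorian), MJD 0; the target day is −106607 days from there, so JDN = 2293394.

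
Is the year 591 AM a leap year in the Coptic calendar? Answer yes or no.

591 mod 4 = 3; in the Coptic calendar a year is leap when year mod 4 = 3, so it is a leap year.

yes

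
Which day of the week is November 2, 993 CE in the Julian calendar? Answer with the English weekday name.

Thursday

This is JDN 2084057 (7 November 993 Gregorian).
2084057 ≡ 3 (mod 7); counting from Monday = 0 gives Thursday.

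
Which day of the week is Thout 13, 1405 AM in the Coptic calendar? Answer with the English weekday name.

Monday

This is JDN 2337853 (20 September 1688 Gregorian).
2337853 ≡ 0 (mod 7); counting from Monday = 0 gives Monday.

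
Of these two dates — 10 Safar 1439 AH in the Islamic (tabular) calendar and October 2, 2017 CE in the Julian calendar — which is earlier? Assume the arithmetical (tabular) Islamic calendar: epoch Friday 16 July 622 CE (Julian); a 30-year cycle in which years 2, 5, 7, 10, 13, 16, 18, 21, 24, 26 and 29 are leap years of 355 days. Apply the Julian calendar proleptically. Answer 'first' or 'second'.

second

The two dates have Julian Day Numbers 2458058 and 2458042 respectively.
Since 2458042 < 2458058, the second date comes first.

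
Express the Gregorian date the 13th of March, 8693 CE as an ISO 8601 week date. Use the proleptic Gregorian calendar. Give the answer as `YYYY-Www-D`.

The weekday is Monday (ISO weekday 1).
That Monday belongs to ISO week 11 of ISO year 8693.

8693-W11-1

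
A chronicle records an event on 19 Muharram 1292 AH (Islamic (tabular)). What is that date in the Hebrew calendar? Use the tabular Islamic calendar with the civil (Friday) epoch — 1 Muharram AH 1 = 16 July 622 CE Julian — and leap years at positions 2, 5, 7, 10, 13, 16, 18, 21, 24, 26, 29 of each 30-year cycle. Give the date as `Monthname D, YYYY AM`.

Both dates share Julian Day Number 2405945; in the Hebrew calendar that is 20 Adar I 5635 AM.

Adar I 20, 5635 AM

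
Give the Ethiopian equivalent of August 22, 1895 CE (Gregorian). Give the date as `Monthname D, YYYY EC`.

Both dates share Julian Day Number 2413428; in the Ethiopian calendar that is 17 Nehase 1887 EC.

Nehase 17, 1887 EC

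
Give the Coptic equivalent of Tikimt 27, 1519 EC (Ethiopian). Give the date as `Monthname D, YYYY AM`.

Julian Day Number of the source date = 2278726.
Converting JDN 2278726 to the Coptic calendar gives 27 Paopi 1243 AM.

Paopi 27, 1243 AM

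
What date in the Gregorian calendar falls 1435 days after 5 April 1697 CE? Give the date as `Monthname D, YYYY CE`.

March 11, 1701 CE

JDN of 5 April 1697 CE = 2340972.
2340972 + 1435 = 2342407.
JDN 2342407 in the Gregorian calendar is March 11, 1701 CE.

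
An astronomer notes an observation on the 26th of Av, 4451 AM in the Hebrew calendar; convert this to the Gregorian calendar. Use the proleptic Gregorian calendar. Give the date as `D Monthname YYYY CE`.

31 July 691 CE

Julian Day Number of the source date = 1973654.
Converting JDN 1973654 to the Gregorian calendar gives 31 July 691 CE.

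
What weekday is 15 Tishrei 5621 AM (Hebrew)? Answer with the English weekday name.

Monday

This is JDN 2400685 (1 October 1860 Gregorian).
2400685 ≡ 0 (mod 7); counting from Monday = 0 gives Monday.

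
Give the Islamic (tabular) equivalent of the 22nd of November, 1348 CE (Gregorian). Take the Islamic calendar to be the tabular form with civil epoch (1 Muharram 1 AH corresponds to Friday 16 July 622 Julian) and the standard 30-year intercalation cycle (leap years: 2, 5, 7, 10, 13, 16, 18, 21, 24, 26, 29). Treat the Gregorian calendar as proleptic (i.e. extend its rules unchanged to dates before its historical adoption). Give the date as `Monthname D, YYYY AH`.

Sha'ban 21, 749 AH

Both dates share Julian Day Number 2213733; in the tabular Islamic calendar that is 21 Sha'ban 749 AH.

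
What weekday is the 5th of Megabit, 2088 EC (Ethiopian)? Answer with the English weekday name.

This is JDN 2486682 (14 March 2096 Gregorian).
JDN 2486682 mod 7 = 2, and JDN 0 was a Monday, so this is a Wednesday.

Wednesday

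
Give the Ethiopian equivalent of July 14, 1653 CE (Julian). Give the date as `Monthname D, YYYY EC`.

Both dates share Julian Day Number 2325011; in the Ethiopian calendar that is 20 Hamle 1645 EC.

Hamle 20, 1645 EC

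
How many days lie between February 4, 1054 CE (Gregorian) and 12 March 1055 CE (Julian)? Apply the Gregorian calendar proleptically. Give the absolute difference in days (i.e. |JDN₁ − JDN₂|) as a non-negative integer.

407

JDN of the first date = 2106060.
JDN of the second date = 2106467.
|2106467 − 2106060| = 407.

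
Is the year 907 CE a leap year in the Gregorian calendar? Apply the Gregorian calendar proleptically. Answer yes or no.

907 is not divisible by 4, so it is a common year.

no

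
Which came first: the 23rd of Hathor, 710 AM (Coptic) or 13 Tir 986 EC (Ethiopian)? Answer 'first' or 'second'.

First date → JDN 2084074; second date → JDN 2084124.
JDN 2084074 < JDN 2084124, so the first date is earlier.

first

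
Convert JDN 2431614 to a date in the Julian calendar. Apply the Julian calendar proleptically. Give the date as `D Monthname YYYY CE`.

The Gregorian equivalent of JDN 2431614 is 7 June 1945.
In the Julian calendar that day is 25 May 1945 CE.

25 May 1945 CE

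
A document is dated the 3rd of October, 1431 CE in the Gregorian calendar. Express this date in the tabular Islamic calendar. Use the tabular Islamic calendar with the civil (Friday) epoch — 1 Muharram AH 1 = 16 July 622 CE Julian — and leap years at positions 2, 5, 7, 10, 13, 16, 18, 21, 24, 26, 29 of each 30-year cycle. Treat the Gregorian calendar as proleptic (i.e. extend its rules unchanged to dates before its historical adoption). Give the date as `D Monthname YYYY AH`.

16 Muharram 835 AH

Julian Day Number of the source date = 2243997.
Converting JDN 2243997 to the tabular Islamic calendar gives 16 Muharram 835 AH.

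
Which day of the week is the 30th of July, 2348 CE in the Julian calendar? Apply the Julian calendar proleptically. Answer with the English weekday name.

This is JDN 2578876 (15 August 2348 Gregorian).
Since JDN mod 7 = 6 (0 = Monday), the day is Sunday.

Sunday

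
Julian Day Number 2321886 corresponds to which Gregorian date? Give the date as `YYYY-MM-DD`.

1645-01-02

JDN 2451545 is 1 Jan 2000; 2321886 is −129659 days from there.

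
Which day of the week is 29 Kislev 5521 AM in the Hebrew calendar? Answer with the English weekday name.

Sunday

Equivalently 7 December 1760 Gregorian, JDN 2364228.
Since JDN mod 7 = 6 (0 = Monday), the day is Sunday.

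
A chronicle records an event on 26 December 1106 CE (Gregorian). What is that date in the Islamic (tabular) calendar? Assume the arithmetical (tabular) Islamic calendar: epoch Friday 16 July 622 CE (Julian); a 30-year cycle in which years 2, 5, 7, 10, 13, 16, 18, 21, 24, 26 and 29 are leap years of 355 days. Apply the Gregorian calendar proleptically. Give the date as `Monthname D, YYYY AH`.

Rabi' al-Thani 20, 500 AH

Julian Day Number of the source date = 2125377.
Converting JDN 2125377 to the tabular Islamic calendar gives 20 Rabi' al-Thani 500 AH.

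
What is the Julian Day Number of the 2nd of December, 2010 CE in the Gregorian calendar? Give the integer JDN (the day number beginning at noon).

2455533

JDN 2451545 is 1 January 2000 CE (Gregorian); the target day is +3988 days from there, so JDN = 2455533.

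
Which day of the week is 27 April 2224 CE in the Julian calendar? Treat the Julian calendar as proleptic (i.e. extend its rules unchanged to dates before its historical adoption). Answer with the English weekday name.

In the Gregorian calendar this is 12 May 2224 (JDN 2533491).
2533491 ≡ 2 (mod 7); counting from Monday = 0 gives Wednesday.

Wednesday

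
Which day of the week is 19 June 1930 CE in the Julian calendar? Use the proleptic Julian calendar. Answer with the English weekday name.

In the Gregorian calendar this is 2 July 1930 (JDN 2426160).
JDN 2426160 mod 7 = 2, and JDN 0 was a Monday, so this is a Wednesday.

Wednesday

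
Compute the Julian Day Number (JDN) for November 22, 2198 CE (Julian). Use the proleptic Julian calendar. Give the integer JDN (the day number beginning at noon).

Equivalently 6 December 2198 (Gregorian).
JDN 2451545 is 1 January 2000 CE (Gregorian); the target day is +72658 days from there, so JDN = 2524203.

2524203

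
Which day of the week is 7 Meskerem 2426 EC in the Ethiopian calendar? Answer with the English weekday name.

Tuesday

Equivalently 20 September 2433 Gregorian, JDN 2609958.
JDN 2609958 mod 7 = 1, and JDN 0 was a Monday, so this is a Tuesday.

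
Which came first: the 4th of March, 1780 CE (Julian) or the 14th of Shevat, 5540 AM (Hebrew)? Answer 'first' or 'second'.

The two dates have Julian Day Numbers 2371266 and 2371212 respectively.
Since 2371212 < 2371266, the second date comes first.

second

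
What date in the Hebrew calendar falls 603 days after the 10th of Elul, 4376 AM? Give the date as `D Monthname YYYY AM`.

JDN of the 10th of Elul, 4376 AM = 1946293.
1946293 + 603 = 1946896.
JDN 1946896 in the Hebrew calendar is 24 Nisan 4378 AM.

24 Nisan 4378 AM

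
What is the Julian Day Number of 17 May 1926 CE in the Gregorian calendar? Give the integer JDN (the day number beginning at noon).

2424653

JDN 2299161 is 15 October 1582 CE (Gregorian); the target day is +125492 days from there, so JDN = 2424653.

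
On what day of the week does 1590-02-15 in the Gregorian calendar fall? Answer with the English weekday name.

JDN 2301841 mod 7 = 3, and JDN 0 was a Monday, so this is a Thursday.

Thursday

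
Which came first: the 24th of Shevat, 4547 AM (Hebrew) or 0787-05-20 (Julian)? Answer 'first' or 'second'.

first

The two dates have Julian Day Numbers 2008526 and 2008649 respectively.
Since 2008526 < 2008649, the first date comes first.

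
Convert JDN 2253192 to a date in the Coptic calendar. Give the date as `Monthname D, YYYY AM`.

Hathor 30, 1173 AM

The proleptic Gregorian equivalent of JDN 2253192 is 5 December 1456.
In the Coptic calendar that day is Hathor 30, 1173 AM.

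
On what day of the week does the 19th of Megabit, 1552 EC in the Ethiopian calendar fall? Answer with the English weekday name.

This is JDN 2290922 (25 March 1560 Gregorian).
Since JDN mod 7 = 4 (0 = Monday), the day is Friday.

Friday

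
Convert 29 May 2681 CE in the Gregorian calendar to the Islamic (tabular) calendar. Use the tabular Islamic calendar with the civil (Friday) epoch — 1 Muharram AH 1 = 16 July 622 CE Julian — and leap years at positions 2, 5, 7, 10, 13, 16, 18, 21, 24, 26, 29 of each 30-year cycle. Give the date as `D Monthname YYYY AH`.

19 Muharram 2123 AH

Both dates share Julian Day Number 2700424; in the tabular Islamic calendar that is 19 Muharram 2123 AH.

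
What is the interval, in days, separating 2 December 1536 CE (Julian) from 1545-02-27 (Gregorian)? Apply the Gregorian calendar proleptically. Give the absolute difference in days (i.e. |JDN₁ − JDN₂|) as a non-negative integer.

2999

JDN of the first date = 2282418.
JDN of the second date = 2285417.
|2285417 − 2282418| = 2999.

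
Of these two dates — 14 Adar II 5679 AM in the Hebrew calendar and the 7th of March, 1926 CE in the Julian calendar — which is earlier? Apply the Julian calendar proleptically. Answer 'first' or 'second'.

first

The two dates have Julian Day Numbers 2422034 and 2424595 respectively.
Since 2422034 < 2424595, the first date comes first.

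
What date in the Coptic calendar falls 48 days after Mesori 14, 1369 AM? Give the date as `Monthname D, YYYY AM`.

Thout 27, 1370 AM

Counting 48 days forward from JDN 2325035 reaches JDN 2325083, which is Thout 27, 1370 AM.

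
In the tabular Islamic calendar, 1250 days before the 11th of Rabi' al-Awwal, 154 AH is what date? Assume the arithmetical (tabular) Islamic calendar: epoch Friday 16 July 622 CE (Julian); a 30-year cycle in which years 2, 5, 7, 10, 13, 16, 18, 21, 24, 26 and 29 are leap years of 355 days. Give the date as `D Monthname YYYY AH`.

1 Ramadan 150 AH

JDN of the 11th of Rabi' al-Awwal, 154 AH = 2002727.
2002727 − 1250 = 2001477.
JDN 2001477 in the tabular Islamic calendar is 1 Ramadan 150 AH.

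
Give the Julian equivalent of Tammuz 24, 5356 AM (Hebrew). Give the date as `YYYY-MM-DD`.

1596-07-10

Julian Day Number of the source date = 2304188.
Converting JDN 2304188 to the Julian calendar gives 10 July 1596 CE.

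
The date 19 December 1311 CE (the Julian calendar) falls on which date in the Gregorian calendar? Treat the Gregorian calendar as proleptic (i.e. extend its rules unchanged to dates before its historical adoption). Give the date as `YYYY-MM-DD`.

1311-12-27

For dates in this range the Gregorian date is 8 days ahead of the Julian.
19 December 1311 Julian + 8 days → 27 December 1311 Gregorian.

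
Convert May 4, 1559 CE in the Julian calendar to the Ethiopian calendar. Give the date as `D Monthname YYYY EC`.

Julian Day Number of the source date = 2290606.
Converting JDN 2290606 to the Ethiopian calendar gives 9 Ginbot 1551 EC.

9 Ginbot 1551 EC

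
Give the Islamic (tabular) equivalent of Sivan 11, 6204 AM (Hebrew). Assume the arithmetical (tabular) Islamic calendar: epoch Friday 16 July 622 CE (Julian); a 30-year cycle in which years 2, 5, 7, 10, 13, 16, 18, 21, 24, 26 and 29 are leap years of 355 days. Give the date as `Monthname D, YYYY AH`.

Shawwal 10, 1878 AH

Both dates share Julian Day Number 2613861; in the tabular Islamic calendar that is 10 Shawwal 1878 AH.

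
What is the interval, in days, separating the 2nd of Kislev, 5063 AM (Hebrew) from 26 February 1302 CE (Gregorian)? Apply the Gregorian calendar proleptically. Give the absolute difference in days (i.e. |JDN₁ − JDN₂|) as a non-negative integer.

JDN of the first date = 2196940.
JDN of the second date = 2196662.
|2196662 − 2196940| = 278.

278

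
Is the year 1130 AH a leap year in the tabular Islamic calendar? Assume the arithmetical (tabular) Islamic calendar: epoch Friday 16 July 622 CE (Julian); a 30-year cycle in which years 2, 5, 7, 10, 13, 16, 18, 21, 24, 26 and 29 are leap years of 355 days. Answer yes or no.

Year 1130 AH is year 20 of its 30-year cycle; leap positions are 2, 5, 7, 10, 13, 16, 18, 21, 24, 26, 29, so it is a common year (354 days).

no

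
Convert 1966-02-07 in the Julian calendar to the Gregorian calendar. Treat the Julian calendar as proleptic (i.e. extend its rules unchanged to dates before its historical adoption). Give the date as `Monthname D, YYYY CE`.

For dates in this range the Gregorian date is 13 days ahead of the Julian.
7 February 1966 Julian + 13 days → 20 February 1966 Gregorian.

February 20, 1966 CE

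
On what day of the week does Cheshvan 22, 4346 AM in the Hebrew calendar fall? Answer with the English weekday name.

Monday

This is JDN 1935024 (24 October 585 Gregorian).
Since JDN mod 7 = 0 (0 = Monday), the day is Monday.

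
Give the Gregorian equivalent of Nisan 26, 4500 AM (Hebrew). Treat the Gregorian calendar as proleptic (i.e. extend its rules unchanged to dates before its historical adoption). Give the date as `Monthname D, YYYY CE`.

Julian Day Number of the source date = 1991430.
Converting JDN 1991430 to the Gregorian calendar gives 1 April 740 CE.

April 1, 740 CE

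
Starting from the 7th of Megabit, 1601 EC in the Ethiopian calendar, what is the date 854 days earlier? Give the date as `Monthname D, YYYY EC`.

Hidar 4, 1599 EC

Counting 854 days back from JDN 2308807 reaches JDN 2307953, which is Hidar 4, 1599 EC.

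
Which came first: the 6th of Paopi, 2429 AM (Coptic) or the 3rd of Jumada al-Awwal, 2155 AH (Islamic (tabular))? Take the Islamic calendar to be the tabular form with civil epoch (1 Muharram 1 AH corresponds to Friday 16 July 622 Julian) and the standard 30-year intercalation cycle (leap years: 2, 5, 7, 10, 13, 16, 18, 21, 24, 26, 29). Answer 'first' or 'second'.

second

First date → JDN 2711892; second date → JDN 2711866.
JDN 2711866 < JDN 2711892, so the second date is earlier.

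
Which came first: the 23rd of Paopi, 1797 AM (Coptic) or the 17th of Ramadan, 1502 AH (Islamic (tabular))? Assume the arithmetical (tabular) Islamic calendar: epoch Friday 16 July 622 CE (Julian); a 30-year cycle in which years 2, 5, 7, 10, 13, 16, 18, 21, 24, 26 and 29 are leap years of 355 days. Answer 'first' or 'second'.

second

The two dates have Julian Day Numbers 2481071 and 2480596 respectively.
Since 2480596 < 2481071, the second date comes first.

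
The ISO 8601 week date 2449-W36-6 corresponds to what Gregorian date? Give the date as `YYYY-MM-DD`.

ISO week 1 of 2449 is the week containing the first Thursday of 2449.
Week 36, day 6 (Saturday) lands on 2449-09-11.

2449-09-11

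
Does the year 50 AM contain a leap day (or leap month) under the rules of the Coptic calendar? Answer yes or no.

50 mod 4 = 2; in the Coptic calendar a year is leap when year mod 4 = 3, so it is a common year.

no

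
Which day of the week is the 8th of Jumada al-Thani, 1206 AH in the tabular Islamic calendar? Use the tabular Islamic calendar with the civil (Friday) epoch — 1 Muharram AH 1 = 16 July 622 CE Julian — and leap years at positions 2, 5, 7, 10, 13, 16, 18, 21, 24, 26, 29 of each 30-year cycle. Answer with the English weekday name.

This is JDN 2375607 (2 February 1792 Gregorian).
JDN 2375607 mod 7 = 3, and JDN 0 was a Monday, so this is a Thursday.

Thursday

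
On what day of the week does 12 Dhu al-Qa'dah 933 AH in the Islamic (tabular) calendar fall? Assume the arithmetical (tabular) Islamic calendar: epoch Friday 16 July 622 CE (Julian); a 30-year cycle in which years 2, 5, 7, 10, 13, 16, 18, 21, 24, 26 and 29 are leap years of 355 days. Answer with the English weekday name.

This is JDN 2279016 (20 August 1527 Gregorian).
2279016 ≡ 5 (mod 7); counting from Monday = 0 gives Saturday.

Saturday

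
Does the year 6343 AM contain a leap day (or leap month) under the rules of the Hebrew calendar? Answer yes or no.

Hebrew year 6343 is year 16 of its 19-year Metonic cycle; leap years are at positions 3, 6, 8, 11, 14, 17, 19, so it is a common year (12 months).

no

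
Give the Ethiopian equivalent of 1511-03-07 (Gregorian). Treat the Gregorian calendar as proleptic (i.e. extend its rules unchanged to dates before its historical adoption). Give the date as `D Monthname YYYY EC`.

1 Megabit 1503 EC

Both dates share Julian Day Number 2273006; in the Ethiopian calendar that is 1 Megabit 1503 EC.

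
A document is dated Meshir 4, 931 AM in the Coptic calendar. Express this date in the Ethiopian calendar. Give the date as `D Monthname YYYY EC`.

4 Yekatit 1207 EC

Julian Day Number of the source date = 2164865.
Converting JDN 2164865 to the Ethiopian calendar gives 4 Yekatit 1207 EC.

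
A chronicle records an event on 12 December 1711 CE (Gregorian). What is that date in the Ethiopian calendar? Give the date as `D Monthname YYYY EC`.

4 Tahsas 1704 EC

Both dates share Julian Day Number 2346335; in the Ethiopian calendar that is 4 Tahsas 1704 EC.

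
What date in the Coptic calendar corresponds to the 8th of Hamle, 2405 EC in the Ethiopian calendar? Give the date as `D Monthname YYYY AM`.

Julian Day Number of the source date = 2602589.
Converting JDN 2602589 to the Coptic calendar gives 8 Epip 2129 AM.

8 Epip 2129 AM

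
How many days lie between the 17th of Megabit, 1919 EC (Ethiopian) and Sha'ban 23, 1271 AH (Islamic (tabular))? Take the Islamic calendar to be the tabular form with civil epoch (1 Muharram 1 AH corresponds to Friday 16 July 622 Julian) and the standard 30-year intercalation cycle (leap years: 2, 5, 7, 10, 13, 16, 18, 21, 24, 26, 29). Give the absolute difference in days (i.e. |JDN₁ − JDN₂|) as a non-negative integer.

26251

First date → JDN 2424966; second date → JDN 2398715.
The interval is |2424966 − 2398715| = 26251 days.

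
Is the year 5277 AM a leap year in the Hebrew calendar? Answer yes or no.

yes

Hebrew year 5277 is year 14 of its 19-year Metonic cycle; leap years are at positions 3, 6, 8, 11, 14, 17, 19, so it is a leap year (13 months).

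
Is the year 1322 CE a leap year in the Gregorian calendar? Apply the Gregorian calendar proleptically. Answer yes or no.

no

1322 is not divisible by 4, so it is a common year.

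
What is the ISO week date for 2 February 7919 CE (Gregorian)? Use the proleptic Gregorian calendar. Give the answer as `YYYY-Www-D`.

The weekday is Sunday (ISO weekday 7).
That Sunday belongs to ISO week 5 of ISO year 7919.

7919-W05-7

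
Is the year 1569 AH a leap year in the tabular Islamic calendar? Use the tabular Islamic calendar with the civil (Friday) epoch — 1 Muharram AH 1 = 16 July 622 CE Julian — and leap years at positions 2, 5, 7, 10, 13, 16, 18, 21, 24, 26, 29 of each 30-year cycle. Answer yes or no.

no

Year 1569 AH is year 9 of its 30-year cycle; leap positions are 2, 5, 7, 10, 13, 16, 18, 21, 24, 26, 29, so it is a common year (354 days).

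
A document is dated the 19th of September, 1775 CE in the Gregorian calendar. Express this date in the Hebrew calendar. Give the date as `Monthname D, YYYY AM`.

Elul 24, 5535 AM

Both dates share Julian Day Number 2369627; in the Hebrew calendar that is 24 Elul 5535 AM.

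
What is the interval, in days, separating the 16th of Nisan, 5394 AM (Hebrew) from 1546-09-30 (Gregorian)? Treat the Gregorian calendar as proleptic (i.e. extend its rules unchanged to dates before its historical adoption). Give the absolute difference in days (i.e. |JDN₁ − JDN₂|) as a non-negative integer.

31973

JDN of the first date = 2317970.
JDN of the second date = 2285997.
|2285997 − 2317970| = 31973.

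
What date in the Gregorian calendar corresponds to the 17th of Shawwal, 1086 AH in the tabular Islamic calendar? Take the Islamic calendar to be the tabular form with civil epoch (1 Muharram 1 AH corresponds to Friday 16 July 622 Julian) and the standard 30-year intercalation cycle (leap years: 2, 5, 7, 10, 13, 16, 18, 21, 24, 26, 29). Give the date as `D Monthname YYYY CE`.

Julian Day Number of the source date = 2333210.
Converting JDN 2333210 to the Gregorian calendar gives 4 January 1676 CE.

4 January 1676 CE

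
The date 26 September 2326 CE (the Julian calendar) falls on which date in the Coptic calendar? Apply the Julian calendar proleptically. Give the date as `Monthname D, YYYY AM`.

Thout 29, 2043 AM

Julian Day Number of the source date = 2570898.
Converting JDN 2570898 to the Coptic calendar gives 29 Thout 2043 AM.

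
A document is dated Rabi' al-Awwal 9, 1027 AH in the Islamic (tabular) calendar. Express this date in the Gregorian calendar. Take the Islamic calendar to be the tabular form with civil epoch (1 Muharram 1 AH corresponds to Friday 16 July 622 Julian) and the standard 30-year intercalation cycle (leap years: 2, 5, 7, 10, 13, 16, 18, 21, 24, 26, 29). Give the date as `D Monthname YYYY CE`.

6 March 1618 CE

Both dates share Julian Day Number 2312087; in the Gregorian calendar that is 6 March 1618 CE.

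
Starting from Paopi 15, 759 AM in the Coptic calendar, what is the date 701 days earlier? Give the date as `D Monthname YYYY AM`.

14 Hathor 757 AM

JDN of Paopi 15, 759 AM = 2101933.
2101933 − 701 = 2101232.
JDN 2101232 in the Coptic calendar is 14 Hathor 757 AM.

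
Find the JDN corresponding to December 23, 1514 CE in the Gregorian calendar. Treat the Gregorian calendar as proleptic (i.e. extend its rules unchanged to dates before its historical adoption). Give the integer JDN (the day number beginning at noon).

JDN 2451545 is 1 January 2000 CE (Gregorian); the target day is −177152 days from there, so JDN = 2274393.

2274393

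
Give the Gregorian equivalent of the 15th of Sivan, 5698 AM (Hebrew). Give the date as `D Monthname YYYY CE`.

Both dates share Julian Day Number 2429064; in the Gregorian calendar that is 14 June 1938 CE.

14 June 1938 CE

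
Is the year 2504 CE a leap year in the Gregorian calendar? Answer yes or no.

yes

2504 is divisible by 4 and not by 100, so it is a leap year.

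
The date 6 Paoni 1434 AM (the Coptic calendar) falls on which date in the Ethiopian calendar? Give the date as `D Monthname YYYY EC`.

Both dates share Julian Day Number 2348708; in the Ethiopian calendar that is 6 Sene 1710 EC.

6 Sene 1710 EC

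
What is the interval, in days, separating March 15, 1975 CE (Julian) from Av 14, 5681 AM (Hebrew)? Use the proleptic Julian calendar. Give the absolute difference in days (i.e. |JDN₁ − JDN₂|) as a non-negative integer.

19580

JDN of the first date = 2442500.
JDN of the second date = 2422920.
|2422920 − 2442500| = 19580.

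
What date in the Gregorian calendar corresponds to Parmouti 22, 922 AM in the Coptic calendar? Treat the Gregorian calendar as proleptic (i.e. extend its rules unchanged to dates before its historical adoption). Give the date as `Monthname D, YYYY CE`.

April 24, 1206 CE

Julian Day Number of the source date = 2161656.
Converting JDN 2161656 to the Gregorian calendar gives 24 April 1206 CE.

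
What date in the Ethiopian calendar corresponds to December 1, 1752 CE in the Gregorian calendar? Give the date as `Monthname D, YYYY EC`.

Hidar 24, 1745 EC

Both dates share Julian Day Number 2361300; in the Ethiopian calendar that is 24 Hidar 1745 EC.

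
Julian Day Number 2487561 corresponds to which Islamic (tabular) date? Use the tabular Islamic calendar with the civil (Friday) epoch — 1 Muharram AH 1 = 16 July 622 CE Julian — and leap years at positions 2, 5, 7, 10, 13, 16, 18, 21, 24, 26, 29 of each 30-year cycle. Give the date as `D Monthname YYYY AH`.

12 Jumada al-Awwal 1522 AH

The Gregorian equivalent of JDN 2487561 is 10 August 2098.
In the tabular Islamic calendar that day is 12 Jumada al-Awwal 1522 AH.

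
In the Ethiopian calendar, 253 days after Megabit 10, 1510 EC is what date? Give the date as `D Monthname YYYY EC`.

The starting date is JDN 2275572; 2275572 + 253 = 2275825.
JDN 2275825 corresponds to 18 Hidar 1511 EC.

18 Hidar 1511 EC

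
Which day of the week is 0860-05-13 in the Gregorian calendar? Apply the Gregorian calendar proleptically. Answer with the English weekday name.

Thursday

2035302 ≡ 3 (mod 7); counting from Monday = 0 gives Thursday.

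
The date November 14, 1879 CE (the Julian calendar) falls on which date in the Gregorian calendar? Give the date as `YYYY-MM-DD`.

At this point the Julian calendar is 12 days behind the Gregorian.
14 November 1879 Julian + 12 days → 26 November 1879 Gregorian.

1879-11-26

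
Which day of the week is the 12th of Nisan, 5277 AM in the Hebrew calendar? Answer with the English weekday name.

This is JDN 2275236 (14 April 1517 Gregorian).
2275236 ≡ 5 (mod 7); counting from Monday = 0 gives Saturday.

Saturday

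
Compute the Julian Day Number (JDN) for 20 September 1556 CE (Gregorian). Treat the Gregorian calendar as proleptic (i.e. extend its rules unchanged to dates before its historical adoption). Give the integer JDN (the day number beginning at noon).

JDN 2299161 is 15 October 1582 CE (Gregorian); the target day is −9521 days from there, so JDN = 2289640.

2289640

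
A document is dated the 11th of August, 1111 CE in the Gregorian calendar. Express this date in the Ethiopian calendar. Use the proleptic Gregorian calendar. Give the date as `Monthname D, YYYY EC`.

Nehase 11, 1103 EC

Julian Day Number of the source date = 2127066.
Converting JDN 2127066 to the Ethiopian calendar gives 11 Nehase 1103 EC.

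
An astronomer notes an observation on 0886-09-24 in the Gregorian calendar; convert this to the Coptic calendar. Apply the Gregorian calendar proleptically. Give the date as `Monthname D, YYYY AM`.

Both dates share Julian Day Number 2044932; in the Coptic calendar that is 23 Thout 603 AM.

Thout 23, 603 AM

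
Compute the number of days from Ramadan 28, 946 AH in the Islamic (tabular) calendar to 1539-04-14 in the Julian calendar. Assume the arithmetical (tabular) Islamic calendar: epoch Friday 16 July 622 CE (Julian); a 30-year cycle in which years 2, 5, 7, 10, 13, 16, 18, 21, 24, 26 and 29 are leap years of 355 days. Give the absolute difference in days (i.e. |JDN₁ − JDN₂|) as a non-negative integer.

JDN of the first date = 2283579.
JDN of the second date = 2283281.
|2283281 − 2283579| = 298.

298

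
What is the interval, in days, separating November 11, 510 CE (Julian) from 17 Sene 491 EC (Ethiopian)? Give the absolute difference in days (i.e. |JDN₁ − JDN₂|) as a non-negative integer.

4171

JDN of the first date = 1907650.
JDN of the second date = 1903479.
|1903479 − 1907650| = 4171.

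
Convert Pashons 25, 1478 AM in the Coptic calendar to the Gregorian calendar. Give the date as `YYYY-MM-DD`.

Julian Day Number of the source date = 2364768.
Converting JDN 2364768 to the Gregorian calendar gives 31 May 1762 CE.

1762-05-31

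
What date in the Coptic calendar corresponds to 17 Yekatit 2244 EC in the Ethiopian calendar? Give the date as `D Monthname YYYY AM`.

17 Meshir 1968 AM

Both dates share Julian Day Number 2543643; in the Coptic calendar that is 17 Meshir 1968 AM.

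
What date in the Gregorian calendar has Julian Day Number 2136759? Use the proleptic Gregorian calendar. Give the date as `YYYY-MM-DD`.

1138-02-23

Counting from JDN 2299161 = 15 Oct 1582 gives an offset of -162402 days.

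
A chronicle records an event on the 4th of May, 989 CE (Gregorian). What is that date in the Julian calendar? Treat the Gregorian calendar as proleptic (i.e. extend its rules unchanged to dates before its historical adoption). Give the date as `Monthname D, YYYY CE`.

For dates in this range the Gregorian date is 5 days ahead of the Julian.
4 May 989 Gregorian − 5 days → 29 April 989 Julian.

April 29, 989 CE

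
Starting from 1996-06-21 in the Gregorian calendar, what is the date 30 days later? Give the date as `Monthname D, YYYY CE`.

The starting date is JDN 2450256; 2450256 + 30 = 2450286.
JDN 2450286 corresponds to July 21, 1996 CE.

July 21, 1996 CE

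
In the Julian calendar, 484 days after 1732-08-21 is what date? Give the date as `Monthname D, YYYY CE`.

The starting date is JDN 2353904; 2353904 + 484 = 2354388.
JDN 2354388 corresponds to December 18, 1733 CE.

December 18, 1733 CE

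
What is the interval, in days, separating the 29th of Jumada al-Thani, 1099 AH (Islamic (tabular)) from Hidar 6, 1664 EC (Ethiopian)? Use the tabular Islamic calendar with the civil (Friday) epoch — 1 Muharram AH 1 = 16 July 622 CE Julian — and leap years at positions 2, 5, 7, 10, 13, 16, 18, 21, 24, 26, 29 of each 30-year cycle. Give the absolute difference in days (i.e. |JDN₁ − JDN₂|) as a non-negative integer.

First date → JDN 2337711; second date → JDN 2331697.
The interval is |2337711 − 2331697| = 6014 days.

6014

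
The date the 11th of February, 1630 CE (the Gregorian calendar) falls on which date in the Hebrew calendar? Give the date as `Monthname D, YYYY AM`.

Shevat 29, 5390 AM

Both dates share Julian Day Number 2316447; in the Hebrew calendar that is 29 Shevat 5390 AM.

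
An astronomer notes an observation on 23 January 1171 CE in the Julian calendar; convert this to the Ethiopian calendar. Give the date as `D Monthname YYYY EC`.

The source date corresponds to 30 January 1171 in the proleptic Gregorian calendar (JDN 2148788).
That day falls on 28 Tir 1163 EC in the Ethiopian calendar.

28 Tir 1163 EC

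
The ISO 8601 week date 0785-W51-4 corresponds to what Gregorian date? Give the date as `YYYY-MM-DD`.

ISO week 1 of 785 is the week containing the first Thursday of 785.
Week 51, day 4 (Thursday) lands on 0785-12-19.

0785-12-19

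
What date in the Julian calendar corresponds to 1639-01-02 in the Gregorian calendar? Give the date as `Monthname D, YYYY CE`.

December 23, 1638 CE

At this point the Julian calendar is 10 days behind the Gregorian.
2 January 1639 Gregorian − 10 days → 23 December 1638 Julian.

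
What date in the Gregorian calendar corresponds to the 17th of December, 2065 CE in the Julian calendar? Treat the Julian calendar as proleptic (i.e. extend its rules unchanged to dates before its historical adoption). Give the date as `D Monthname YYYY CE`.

30 December 2065 CE

For dates in this range the Gregorian date is 13 days ahead of the Julian.
17 December 2065 Julian + 13 days → 30 December 2065 Gregorian.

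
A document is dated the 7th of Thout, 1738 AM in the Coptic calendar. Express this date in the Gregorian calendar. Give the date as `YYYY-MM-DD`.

Julian Day Number of the source date = 2459475.
Converting JDN 2459475 to the Gregorian calendar gives 17 September 2021 CE.

2021-09-17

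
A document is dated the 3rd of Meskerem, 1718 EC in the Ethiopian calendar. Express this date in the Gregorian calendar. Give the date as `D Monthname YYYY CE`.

Both dates share Julian Day Number 2351357; in the Gregorian calendar that is 11 September 1725 CE.

11 September 1725 CE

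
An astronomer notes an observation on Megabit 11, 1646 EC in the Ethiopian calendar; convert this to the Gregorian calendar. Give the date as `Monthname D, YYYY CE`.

March 17, 1654 CE

Both dates share Julian Day Number 2325247; in the Gregorian calendar that is 17 March 1654 CE.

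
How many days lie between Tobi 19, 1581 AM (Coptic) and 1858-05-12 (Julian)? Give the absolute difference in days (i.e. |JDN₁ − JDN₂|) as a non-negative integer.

JDN of the first date = 2402263.
JDN of the second date = 2399824.
|2399824 − 2402263| = 2439.

2439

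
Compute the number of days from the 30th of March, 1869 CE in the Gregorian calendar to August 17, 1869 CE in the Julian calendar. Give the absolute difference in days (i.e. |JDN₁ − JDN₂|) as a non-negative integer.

152

JDN of the first date = 2403787.
JDN of the second date = 2403939.
|2403939 − 2403787| = 152.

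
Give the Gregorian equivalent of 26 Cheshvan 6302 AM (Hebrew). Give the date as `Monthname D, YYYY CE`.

November 17, 2541 CE

Julian Day Number of the source date = 2649462.
Converting JDN 2649462 to the Gregorian calendar gives 17 November 2541 CE.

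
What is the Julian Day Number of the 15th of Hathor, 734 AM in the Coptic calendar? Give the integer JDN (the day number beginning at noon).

2092832

Equivalently 17 November 1017 (proleptic Gregorian).
JDN 2451545 is 1 January 2000 CE (Gregorian); the target day is −358713 days from there, so JDN = 2092832.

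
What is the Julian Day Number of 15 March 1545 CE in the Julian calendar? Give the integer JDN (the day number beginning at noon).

2285443

In the proleptic Gregorian calendar the same day is 25 March 1545.
JDN 2299161 is 15 October 1582 CE (Gregorian); the target day is −13718 days from there, so JDN = 2285443.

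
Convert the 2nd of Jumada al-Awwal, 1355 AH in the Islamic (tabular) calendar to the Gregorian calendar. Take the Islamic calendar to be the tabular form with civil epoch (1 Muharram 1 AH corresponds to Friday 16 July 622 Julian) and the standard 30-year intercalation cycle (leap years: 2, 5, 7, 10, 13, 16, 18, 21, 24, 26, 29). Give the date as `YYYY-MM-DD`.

1936-07-21

Both dates share Julian Day Number 2428371; in the Gregorian calendar that is 21 July 1936 CE.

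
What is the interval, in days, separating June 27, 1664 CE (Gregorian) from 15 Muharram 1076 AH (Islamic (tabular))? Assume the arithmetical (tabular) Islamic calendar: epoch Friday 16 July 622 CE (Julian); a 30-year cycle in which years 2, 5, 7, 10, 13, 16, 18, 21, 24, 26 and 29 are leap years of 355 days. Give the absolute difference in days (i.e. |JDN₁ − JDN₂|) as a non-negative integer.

JDN of the first date = 2329002.
JDN of the second date = 2329398.
|2329398 − 2329002| = 396.

396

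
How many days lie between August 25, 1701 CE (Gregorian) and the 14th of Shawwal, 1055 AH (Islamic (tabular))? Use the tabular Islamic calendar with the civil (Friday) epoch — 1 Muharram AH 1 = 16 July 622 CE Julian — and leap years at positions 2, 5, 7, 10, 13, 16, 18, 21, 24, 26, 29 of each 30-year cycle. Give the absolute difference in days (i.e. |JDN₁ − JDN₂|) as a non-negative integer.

First date → JDN 2342574; second date → JDN 2322221.
The interval is |2342574 − 2322221| = 20353 days.

20353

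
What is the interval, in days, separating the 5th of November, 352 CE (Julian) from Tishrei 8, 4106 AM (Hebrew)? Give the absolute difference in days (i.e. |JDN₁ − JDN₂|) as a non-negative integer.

First date → JDN 1849935; second date → JDN 1847333.
The interval is |1849935 − 1847333| = 2602 days.

2602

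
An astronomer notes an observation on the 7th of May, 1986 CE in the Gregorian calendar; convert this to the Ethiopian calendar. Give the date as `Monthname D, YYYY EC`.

Miyazya 29, 1978 EC

Julian Day Number of the source date = 2446558.
Converting JDN 2446558 to the Ethiopian calendar gives 29 Miyazya 1978 EC.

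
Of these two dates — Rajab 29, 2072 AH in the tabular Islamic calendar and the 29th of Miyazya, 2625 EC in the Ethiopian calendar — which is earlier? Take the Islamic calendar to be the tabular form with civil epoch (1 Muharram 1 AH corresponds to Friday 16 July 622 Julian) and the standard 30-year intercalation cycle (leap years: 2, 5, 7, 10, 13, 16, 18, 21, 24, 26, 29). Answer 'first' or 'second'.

first

Converting both to JDN: 2682538 vs 2682875; the smaller is the first.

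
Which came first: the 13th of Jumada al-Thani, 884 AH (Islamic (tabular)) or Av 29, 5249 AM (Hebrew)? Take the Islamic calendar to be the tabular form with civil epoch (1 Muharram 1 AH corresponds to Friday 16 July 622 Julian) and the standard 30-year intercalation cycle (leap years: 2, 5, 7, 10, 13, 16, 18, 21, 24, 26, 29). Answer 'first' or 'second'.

First date → JDN 2261506; second date → JDN 2265123.
JDN 2261506 < JDN 2265123, so the first date is earlier.

first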